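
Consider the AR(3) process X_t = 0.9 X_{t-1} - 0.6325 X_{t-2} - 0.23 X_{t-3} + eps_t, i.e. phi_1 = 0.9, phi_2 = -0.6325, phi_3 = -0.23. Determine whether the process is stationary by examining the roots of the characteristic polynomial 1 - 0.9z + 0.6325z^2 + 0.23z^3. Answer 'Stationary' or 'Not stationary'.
\text{Stationary}

The AR(p) characteristic polynomial is P(z) = 1 - 0.9z + 0.6325z^2 + 0.23z^3.
Stationarity requires all roots to lie outside the unit circle, i.e. |z| > 1 for every root.
Degree 3: look for a simple real root z0 first, then factor out (1 - z/z0) and solve the remaining quadratic.
Testing z0 = -4: P(-4) = 1 + (-0.9)(-4) + (0.6325)(-4)^2 + (0.23)(-4)^3
  = 1 + (3.6) + (10.12) + (-14.72) = 0.  So z_0 = -4 is a root, |z_0| = 4.
Divide out the factor (1 + 0.25 z) = (1 - z/z0) (since 1/z0 = -0.25):
  P(z) = (1 + 0.25 z)(1 + (-1.15) z + (0.92) z^2)
  [check: z-coef -1.15 - (-0.25) = -0.9; z^2-coef 0.92 - (-0.25)(-1.15) = 0.6325; z^3-coef -(-0.25)(0.92) = 0.23.]
Remaining roots from the quadratic factor 1 + (-1.15) z + (0.92) z^2:
  Set 1 + (-1.15) z + (0.92) z^2 = 0, i.e. a z^2 + b z + c = 0 with a = 0.92, b = -1.15, c = 1.
  Discriminant D = b^2 - 4ac = (-1.15)^2 - 4*(0.92)*1 = 1.3225 - (3.68) = -2.3575.
  D < 0, so the roots are the complex-conjugate pair z = (-b +/- i sqrt(-D)) / (2a) = 0.625 +/- 0.8345i.
  For a conjugate pair |z|^2 = z * conj(z) = (product of roots) = c/a = 1/(0.92) = 1.086957, so |z| = sqrt(1.086957) = 1.0426 for both roots.
Moduli of all roots: 4.0000, 1.0426, 1.0426.
All moduli strictly greater than 1? Yes.
Verdict: Stationary.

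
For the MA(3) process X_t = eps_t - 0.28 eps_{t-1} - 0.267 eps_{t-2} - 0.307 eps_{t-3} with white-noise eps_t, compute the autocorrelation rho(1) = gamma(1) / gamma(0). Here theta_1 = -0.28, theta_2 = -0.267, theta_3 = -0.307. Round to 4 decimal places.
\rho(1) = -0.0991

For an MA(q) process with theta_0 = 1, the autocovariance is
  gamma(k) = sigma^2 * sum_{i=0..q-k} theta_i * theta_{i+k},
and rho(k) = gamma(k) / gamma(0). Sigma^2 cancels.
  numerator   = (1)*(-0.28) + (-0.28)*(-0.267) + (-0.267)*(-0.307) = -0.123271.
  denominator = (1)^2 + (-0.28)^2 + (-0.267)^2 + (-0.307)^2 = 1.243938.
  rho(1) = -0.123271 / 1.243938 = -0.0991.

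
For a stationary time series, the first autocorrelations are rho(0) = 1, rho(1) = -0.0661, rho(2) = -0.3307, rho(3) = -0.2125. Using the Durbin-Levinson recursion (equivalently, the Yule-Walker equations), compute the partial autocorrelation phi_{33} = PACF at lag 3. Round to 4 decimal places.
\phi_{33} = -0.2990

The PACF at lag k is phi_{kk}, the last component of the solution
to the Yule-Walker system G_k phi = r_k where
  (G_k)_{ij} = rho(|i - j|), (r_k)_i = rho(i), i,j = 1..k.
Equivalently, Durbin-Levinson gives phi_{kk} iteratively:
  phi_{11} = rho(1)
  phi_{kk} = [rho(k) - sum_{j=1..k-1} phi_{k-1,j} rho(k-j)]
            / [1 - sum_{j=1..k-1} phi_{k-1,j} rho(j)],
  phi_{k,j} = phi_{k-1,j} - phi_{kk} phi_{k-1,k-j},  j = 1..k-1.
Step k = 1:
  phi_11 = rho(1) = -0.0661.
Step k = 2:
  phi_22 = [rho(2) - phi_11 rho(1)] / [1 - phi_11 rho(1)] = [-0.3307 - (-0.0661)(-0.0661)] / [1 - (-0.0661)(-0.0661)]
         = -0.33506921 / 0.99563079 = -0.33654.
  Update: phi_21 = phi_11 - phi_22 phi_11 = -0.0661 - (-0.33654)(-0.0661) = -0.088345.
Step k = 3:
  phi_33 = [rho(3) - phi_21 rho(2) - phi_22 rho(1)] / [1 - phi_21 rho(1) - phi_22 rho(2)]
    numerator   = -0.2125 - (-0.088345)(-0.3307) - (-0.33654)(-0.0661) = -0.26396105
    denominator = 1 - (-0.088345)(-0.0661) - (-0.33654)(-0.3307) = 0.88286672
  phi_33 = -0.26396105 / 0.88286672 = -0.299.
Therefore phi_{33} = -0.2990.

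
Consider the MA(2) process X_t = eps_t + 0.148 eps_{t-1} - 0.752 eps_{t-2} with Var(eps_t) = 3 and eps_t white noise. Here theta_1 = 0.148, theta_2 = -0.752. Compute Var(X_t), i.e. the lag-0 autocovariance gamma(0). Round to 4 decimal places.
\gamma(0) = 4.7622

For an MA(q) process X_t = eps_t + sum_i theta_i eps_{t-i} with
Var(eps_t) = sigma^2, the variance is
  gamma(0) = sigma^2 * (1 + sum_i theta_i^2).
  sum_i theta_i^2 = (0.148)^2 + (-0.752)^2 = 0.021904 + 0.565504 = 0.587408.
  gamma(0) = 3 * (1 + 0.587408) = 3 * 1.587408 = 4.762224, which rounds to 4.7622.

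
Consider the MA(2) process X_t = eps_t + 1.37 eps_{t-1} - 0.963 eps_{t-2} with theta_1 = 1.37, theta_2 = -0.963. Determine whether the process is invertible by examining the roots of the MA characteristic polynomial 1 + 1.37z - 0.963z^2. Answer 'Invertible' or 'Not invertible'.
\text{Not invertible}

The MA(q) characteristic polynomial is P(z) = 1 + 1.37z - 0.963z^2.
Invertibility requires all roots to lie outside the unit circle, i.e. |z| > 1 for every root.
Set 1 + (1.37) z + (-0.963) z^2 = 0, i.e. a z^2 + b z + c = 0 with a = -0.963, b = 1.37, c = 1.
Discriminant D = b^2 - 4ac = (1.37)^2 - 4*(-0.963)*1 = 1.8769 - (-3.852) = 5.7289.
D >= 0, so the roots are real: z = (-b +/- sqrt(D)) / (2a) = (-1.37 +/- 2.393512) / (-1.926).
  z_1 = (-1.37 + 2.393512) / (-1.926) = -0.5314,   |z_1| = 0.5314.
  z_2 = (-1.37 - 2.393512) / (-1.926) = 1.9541,   |z_2| = 1.9541.
Moduli of all roots: 0.5314, 1.9541.
All moduli strictly greater than 1? No.
Verdict: Not invertible.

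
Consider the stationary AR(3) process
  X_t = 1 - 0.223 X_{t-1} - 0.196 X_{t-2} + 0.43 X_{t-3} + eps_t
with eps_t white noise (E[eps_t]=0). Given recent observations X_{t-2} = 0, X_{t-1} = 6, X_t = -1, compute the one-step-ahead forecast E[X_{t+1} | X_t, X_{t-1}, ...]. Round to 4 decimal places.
E[X_{t+1} \mid \mathcal F_t] = 0.0470

For an AR(p) model X_t = c + sum_i phi_i X_{t-i} + eps_t, the
one-step-ahead conditional mean is
  E[X_{t+1} | X_t, ...] = c + sum_i phi_i X_{t+1-i}.
Substitute known values:
  E[X_{t+1} | ...] = 1 + (-0.223) * (-1) + (-0.196) * (6) + (0.43) * (0)
                   = 0.0470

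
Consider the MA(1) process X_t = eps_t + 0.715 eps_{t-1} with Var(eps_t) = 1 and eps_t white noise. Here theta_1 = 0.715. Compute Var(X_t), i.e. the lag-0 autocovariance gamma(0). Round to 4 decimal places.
\gamma(0) = 1.5112

For an MA(q) process X_t = eps_t + sum_i theta_i eps_{t-i} with
Var(eps_t) = sigma^2, the variance is
  gamma(0) = sigma^2 * (1 + sum_i theta_i^2).
  sum_i theta_i^2 = (0.715)^2 = 0.511225.
  gamma(0) = 1 * (1 + 0.511225) = 1 * 1.511225 = 1.511225, which rounds to 1.5112.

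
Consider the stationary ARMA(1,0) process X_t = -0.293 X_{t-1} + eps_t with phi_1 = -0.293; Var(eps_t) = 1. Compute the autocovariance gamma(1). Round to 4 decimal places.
\gamma(1) = -0.3205

Multiply the model equation by X_{t-k} and take expectations. With theta_0 = psi_0 = 1 and psi_j the MA(infinity) weights, this gives
  gamma(k) - sum_i phi_i gamma(k-i) = c_k,
  c_k = sigma^2 * sum_{j=k..q} theta_j psi_{j-k}   (c_k = 0 for k > q),
using gamma(-m) = gamma(m).
Pure AR (q = 0): c_0 = sigma^2 = 1, c_k = 0 for k >= 1.
Equations for k = 0 and k = 1 (AR order 1):
  gamma(0) = phi_1 gamma(1) + c_0
  gamma(1) = phi_1 gamma(0) + c_1
Substituting the second into the first: gamma(0) (1 - phi_1^2) = c_0 + phi_1 c_1, so
  gamma(0) = c_0 / (1 - phi_1^2) = 1 / (1 - (-0.293)^2) = 1 / 0.914151 = 1.093911.
  gamma(1) = phi_1 gamma(0) = (-0.293)(1.093911) = -0.320516.
Therefore gamma(1) = -0.3205 (to 4 decimal places).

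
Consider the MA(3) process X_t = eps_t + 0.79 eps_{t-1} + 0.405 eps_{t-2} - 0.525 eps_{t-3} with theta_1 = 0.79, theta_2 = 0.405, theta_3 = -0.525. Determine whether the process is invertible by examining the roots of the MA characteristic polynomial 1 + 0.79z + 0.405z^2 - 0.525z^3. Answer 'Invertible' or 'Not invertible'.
\text{Not invertible}

The MA(q) characteristic polynomial is P(z) = 1 + 0.79z + 0.405z^2 - 0.525z^3.
Invertibility requires all roots to lie outside the unit circle, i.e. |z| > 1 for every root.
Degree 3: look for a simple real root z0 first, then factor out (1 - z/z0) and solve the remaining quadratic.
Testing z0 = 2: P(2) = 1 + (0.79)(2) + (0.405)(2)^2 + (-0.525)(2)^3
  = 1 + (1.58) + (1.62) + (-4.2) = 0.  So z_0 = 2 is a root, |z_0| = 2.
Divide out the factor (1 - 0.5 z) = (1 - z/z0) (since 1/z0 = 0.5):
  P(z) = (1 - 0.5 z)(1 + (1.29) z + (1.05) z^2)
  [check: z-coef 1.29 - (0.5) = 0.79; z^2-coef 1.05 - (0.5)(1.29) = 0.405; z^3-coef -(0.5)(1.05) = -0.525.]
Remaining roots from the quadratic factor 1 + (1.29) z + (1.05) z^2:
  Set 1 + (1.29) z + (1.05) z^2 = 0, i.e. a z^2 + b z + c = 0 with a = 1.05, b = 1.29, c = 1.
  Discriminant D = b^2 - 4ac = (1.29)^2 - 4*(1.05)*1 = 1.6641 - (4.2) = -2.5359.
  D < 0, so the roots are the complex-conjugate pair z = (-b +/- i sqrt(-D)) / (2a) = -0.6143 +/- 0.7583i.
  For a conjugate pair |z|^2 = z * conj(z) = (product of roots) = c/a = 1/(1.05) = 0.952381, so |z| = sqrt(0.952381) = 0.9759 for both roots.
Moduli of all roots: 2.0000, 0.9759, 0.9759.
All moduli strictly greater than 1? No.
Verdict: Not invertible.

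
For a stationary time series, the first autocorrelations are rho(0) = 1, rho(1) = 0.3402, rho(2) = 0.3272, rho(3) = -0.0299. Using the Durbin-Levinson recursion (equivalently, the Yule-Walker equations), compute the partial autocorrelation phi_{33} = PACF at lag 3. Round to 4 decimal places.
\phi_{33} = -0.2350

The PACF at lag k is phi_{kk}, the last component of the solution
to the Yule-Walker system G_k phi = r_k where
  (G_k)_{ij} = rho(|i - j|), (r_k)_i = rho(i), i,j = 1..k.
Equivalently, Durbin-Levinson gives phi_{kk} iteratively:
  phi_{11} = rho(1)
  phi_{kk} = [rho(k) - sum_{j=1..k-1} phi_{k-1,j} rho(k-j)]
            / [1 - sum_{j=1..k-1} phi_{k-1,j} rho(j)],
  phi_{k,j} = phi_{k-1,j} - phi_{kk} phi_{k-1,k-j},  j = 1..k-1.
Step k = 1:
  phi_11 = rho(1) = 0.3402.
Step k = 2:
  phi_22 = [rho(2) - phi_11 rho(1)] / [1 - phi_11 rho(1)] = [0.3272 - (0.3402)(0.3402)] / [1 - (0.3402)(0.3402)]
         = 0.21146396 / 0.88426396 = 0.239141.
  Update: phi_21 = phi_11 - phi_22 phi_11 = 0.3402 - (0.239141)(0.3402) = 0.258844.
Step k = 3:
  phi_33 = [rho(3) - phi_21 rho(2) - phi_22 rho(1)] / [1 - phi_21 rho(1) - phi_22 rho(2)]
    numerator   = -0.0299 - (0.258844)(0.3272) - (0.239141)(0.3402) = -0.19594965
    denominator = 1 - (0.258844)(0.3402) - (0.239141)(0.3272) = 0.83369421
  phi_33 = -0.19594965 / 0.83369421 = -0.235.
Therefore phi_{33} = -0.2350.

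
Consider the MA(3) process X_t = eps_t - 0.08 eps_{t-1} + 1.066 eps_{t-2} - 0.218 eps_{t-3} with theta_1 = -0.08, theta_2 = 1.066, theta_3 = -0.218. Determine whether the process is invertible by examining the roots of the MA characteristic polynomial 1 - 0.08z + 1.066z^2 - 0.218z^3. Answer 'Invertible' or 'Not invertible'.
\text{Not invertible}

The MA(q) characteristic polynomial is P(z) = 1 - 0.08z + 1.066z^2 - 0.218z^3.
Invertibility requires all roots to lie outside the unit circle, i.e. |z| > 1 for every root.
Degree 3: look for a simple real root z0 first, then factor out (1 - z/z0) and solve the remaining quadratic.
Testing z0 = 5: P(5) = 1 + (-0.08)(5) + (1.066)(5)^2 + (-0.218)(5)^3
  = 1 + (-0.4) + (26.65) + (-27.25) = 0.  So z_0 = 5 is a root, |z_0| = 5.
Divide out the factor (1 - 0.2 z) = (1 - z/z0) (since 1/z0 = 0.2):
  P(z) = (1 - 0.2 z)(1 + (0.12) z + (1.09) z^2)
  [check: z-coef 0.12 - (0.2) = -0.08; z^2-coef 1.09 - (0.2)(0.12) = 1.066; z^3-coef -(0.2)(1.09) = -0.218.]
Remaining roots from the quadratic factor 1 + (0.12) z + (1.09) z^2:
  Set 1 + (0.12) z + (1.09) z^2 = 0, i.e. a z^2 + b z + c = 0 with a = 1.09, b = 0.12, c = 1.
  Discriminant D = b^2 - 4ac = (0.12)^2 - 4*(1.09)*1 = 0.0144 - (4.36) = -4.3456.
  D < 0, so the roots are the complex-conjugate pair z = (-b +/- i sqrt(-D)) / (2a) = -0.055 +/- 0.9562i.
  For a conjugate pair |z|^2 = z * conj(z) = (product of roots) = c/a = 1/(1.09) = 0.917431, so |z| = sqrt(0.917431) = 0.9578 for both roots.
Moduli of all roots: 5.0000, 0.9578, 0.9578.
All moduli strictly greater than 1? No.
Verdict: Not invertible.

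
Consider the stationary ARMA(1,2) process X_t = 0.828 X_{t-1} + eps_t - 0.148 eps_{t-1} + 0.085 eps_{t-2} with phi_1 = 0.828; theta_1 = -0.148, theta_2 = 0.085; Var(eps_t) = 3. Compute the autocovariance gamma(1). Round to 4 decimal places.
\gamma(1) = 6.6798

Multiply the model equation by X_{t-k} and take expectations. With theta_0 = psi_0 = 1 and psi_j the MA(infinity) weights, this gives
  gamma(k) - sum_i phi_i gamma(k-i) = c_k,
  c_k = sigma^2 * sum_{j=k..q} theta_j psi_{j-k}   (c_k = 0 for k > q),
using gamma(-m) = gamma(m).
psi-weights needed (psi_j = theta_j + sum_i phi_i psi_{j-i}):
  psi_1 = theta_1 + phi_1 = -0.148 + (0.828) = 0.68
  psi_2 = theta_2 + phi_1 psi_1 = 0.085 + (0.828)(0.68) = 0.64804
Right-hand sides:
  c_0 = sigma^2 (1 + theta_1 psi_1 + theta_2 psi_2) = 3 * (1 + (-0.148)(0.68) + (0.085)(0.64804)) = 3 * 0.954443 = 2.86333
  c_1 = sigma^2 (theta_1 + theta_2 psi_1) = 3 * (-0.148 + (0.085)(0.68)) = -0.2706
  c_2 = sigma^2 theta_2 = 3 * (0.085) = 0.255
Equations for k = 0 and k = 1 (AR order 1):
  gamma(0) = phi_1 gamma(1) + c_0
  gamma(1) = phi_1 gamma(0) + c_1
Substituting the second into the first: gamma(0) (1 - phi_1^2) = c_0 + phi_1 c_1, so
  gamma(0) = (c_0 + phi_1 c_1) / (1 - phi_1^2) = (2.86333 + (0.828)(-0.2706)) / (1 - (0.828)^2) = 2.639273 / 0.314416 = 8.394208.
  gamma(1) = phi_1 gamma(0) + c_1 = (0.828)(8.394208) + (-0.2706) = 6.679804.
Therefore gamma(1) = 6.6798 (to 4 decimal places).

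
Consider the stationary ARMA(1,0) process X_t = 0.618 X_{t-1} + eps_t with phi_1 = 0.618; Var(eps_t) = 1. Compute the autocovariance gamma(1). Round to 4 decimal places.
\gamma(1) = 0.9999

Multiply the model equation by X_{t-k} and take expectations. With theta_0 = psi_0 = 1 and psi_j the MA(infinity) weights, this gives
  gamma(k) - sum_i phi_i gamma(k-i) = c_k,
  c_k = sigma^2 * sum_{j=k..q} theta_j psi_{j-k}   (c_k = 0 for k > q),
using gamma(-m) = gamma(m).
Pure AR (q = 0): c_0 = sigma^2 = 1, c_k = 0 for k >= 1.
Equations for k = 0 and k = 1 (AR order 1):
  gamma(0) = phi_1 gamma(1) + c_0
  gamma(1) = phi_1 gamma(0) + c_1
Substituting the second into the first: gamma(0) (1 - phi_1^2) = c_0 + phi_1 c_1, so
  gamma(0) = c_0 / (1 - phi_1^2) = 1 / (1 - (0.618)^2) = 1 / 0.618076 = 1.617924.
  gamma(1) = phi_1 gamma(0) = (0.618)(1.617924) = 0.999877.
Therefore gamma(1) = 0.9999 (to 4 decimal places).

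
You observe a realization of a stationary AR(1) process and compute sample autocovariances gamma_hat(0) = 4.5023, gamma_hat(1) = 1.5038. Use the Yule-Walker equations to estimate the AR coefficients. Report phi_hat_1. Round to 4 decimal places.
\hat\phi_{1} = 0.3340

The Yule-Walker equations for an AR(p) process read, in matrix form,
  Gamma_p phi = r_p,   with   (Gamma_p)_{ij} = gamma(|i - j|),
                       (r_p)_i = gamma(i),   i,j = 1..p.
Substitute the sample gammas (Toeplitz matrix and right-hand side of size 1):
  Gamma_p = [[4.5023]]
  r_p     = [1.5038]
With p = 1 this is the single equation gamma(0) phi_1 = gamma(1):
  phi_hat_1 = gamma(1) / gamma(0) = 1.5038 / 4.5023 = 0.3340.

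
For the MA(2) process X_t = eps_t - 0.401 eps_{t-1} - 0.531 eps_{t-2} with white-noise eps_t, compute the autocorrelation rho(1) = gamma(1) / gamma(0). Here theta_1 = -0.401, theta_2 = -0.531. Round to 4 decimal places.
\rho(1) = -0.1304

For an MA(q) process with theta_0 = 1, the autocovariance is
  gamma(k) = sigma^2 * sum_{i=0..q-k} theta_i * theta_{i+k},
and rho(k) = gamma(k) / gamma(0). Sigma^2 cancels.
  numerator   = (1)*(-0.401) + (-0.401)*(-0.531) = -0.188069.
  denominator = (1)^2 + (-0.401)^2 + (-0.531)^2 = 1.442762.
  rho(1) = -0.188069 / 1.442762 = -0.1304.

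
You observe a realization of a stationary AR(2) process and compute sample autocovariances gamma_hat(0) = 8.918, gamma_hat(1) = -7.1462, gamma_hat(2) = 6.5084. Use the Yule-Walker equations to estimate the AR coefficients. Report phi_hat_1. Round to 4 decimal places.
\hat\phi_{1} = -0.6050

The Yule-Walker equations for an AR(p) process read, in matrix form,
  Gamma_p phi = r_p,   with   (Gamma_p)_{ij} = gamma(|i - j|),
                       (r_p)_i = gamma(i),   i,j = 1..p.
Substitute the sample gammas (Toeplitz matrix and right-hand side of size 2):
  Gamma_p = [[8.918, -7.1462], [-7.1462, 8.918]]
  r_p     = [-7.1462, 6.5084]
Written out:
  8.918 phi_1 - 7.1462 phi_2 = -7.1462
  -7.1462 phi_1 + 8.918 phi_2 = 6.5084
Solve by Cramer's rule:
  det = gamma(0)^2 - gamma(1)^2 = (8.918)^2 - (-7.1462)^2 = 79.530724 - 51.06817444 = 28.46254956
  phi_hat_1 = [gamma(1) gamma(0) - gamma(1) gamma(2)] / det = [(-7.1462)(8.918) - (-7.1462)(6.5084)] / 28.46254956 = -17.21948352 / 28.46254956 = -0.605
  phi_hat_2 = [gamma(0) gamma(2) - gamma(1)^2] / det = [(8.918)(6.5084) - (-7.1462)^2] / 28.46254956 = 6.97373676 / 28.46254956 = 0.245
So phi_hat = [-0.6050, 0.2450].
Therefore phi_hat_1 = -0.6050.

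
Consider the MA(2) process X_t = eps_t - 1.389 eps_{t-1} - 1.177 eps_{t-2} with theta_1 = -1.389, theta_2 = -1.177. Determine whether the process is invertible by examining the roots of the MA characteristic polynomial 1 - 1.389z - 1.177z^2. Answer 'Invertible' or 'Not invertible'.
\text{Not invertible}

The MA(q) characteristic polynomial is P(z) = 1 - 1.389z - 1.177z^2.
Invertibility requires all roots to lie outside the unit circle, i.e. |z| > 1 for every root.
Set 1 + (-1.389) z + (-1.177) z^2 = 0, i.e. a z^2 + b z + c = 0 with a = -1.177, b = -1.389, c = 1.
Discriminant D = b^2 - 4ac = (-1.389)^2 - 4*(-1.177)*1 = 1.929321 - (-4.708) = 6.637321.
D >= 0, so the roots are real: z = (-b +/- sqrt(D)) / (2a) = (1.389 +/- 2.5763) / (-2.354).
  z_1 = (1.389 + 2.5763) / (-2.354) = -1.6845,   |z_1| = 1.6845.
  z_2 = (1.389 - 2.5763) / (-2.354) = 0.5044,   |z_2| = 0.5044.
Moduli of all roots: 1.6845, 0.5044.
All moduli strictly greater than 1? No.
Verdict: Not invertible.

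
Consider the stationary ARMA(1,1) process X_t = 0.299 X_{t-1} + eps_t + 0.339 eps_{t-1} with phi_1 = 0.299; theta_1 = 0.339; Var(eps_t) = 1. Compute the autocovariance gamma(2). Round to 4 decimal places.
\gamma(2) = 0.2307

Multiply the model equation by X_{t-k} and take expectations. With theta_0 = psi_0 = 1 and psi_j the MA(infinity) weights, this gives
  gamma(k) - sum_i phi_i gamma(k-i) = c_k,
  c_k = sigma^2 * sum_{j=k..q} theta_j psi_{j-k}   (c_k = 0 for k > q),
using gamma(-m) = gamma(m).
psi-weights needed (psi_j = theta_j + sum_i phi_i psi_{j-i}):
  psi_1 = theta_1 + phi_1 = 0.339 + (0.299) = 0.638
Right-hand sides:
  c_0 = sigma^2 (1 + theta_1 psi_1) = 1 * (1 + (0.339)(0.638)) = 1 * 1.216282 = 1.216282
  c_1 = sigma^2 theta_1 = 1 * (0.339) = 0.339
  c_2 = 0
Equations for k = 0 and k = 1 (AR order 1):
  gamma(0) = phi_1 gamma(1) + c_0
  gamma(1) = phi_1 gamma(0) + c_1
Substituting the second into the first: gamma(0) (1 - phi_1^2) = c_0 + phi_1 c_1, so
  gamma(0) = (c_0 + phi_1 c_1) / (1 - phi_1^2) = (1.216282 + (0.299)(0.339)) / (1 - (0.299)^2) = 1.317643 / 0.910599 = 1.447007.
  gamma(1) = phi_1 gamma(0) + c_1 = (0.299)(1.447007) + (0.339) = 0.771655.
For k = 2 (> q): gamma(2) = phi_1 gamma(1) = (0.299)(0.771655) = 0.230725.
Therefore gamma(2) = 0.2307 (to 4 decimal places).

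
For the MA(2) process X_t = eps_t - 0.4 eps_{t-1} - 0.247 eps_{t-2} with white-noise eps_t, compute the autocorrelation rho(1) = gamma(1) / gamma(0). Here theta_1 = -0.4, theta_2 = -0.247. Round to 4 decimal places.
\rho(1) = -0.2467

For an MA(q) process with theta_0 = 1, the autocovariance is
  gamma(k) = sigma^2 * sum_{i=0..q-k} theta_i * theta_{i+k},
and rho(k) = gamma(k) / gamma(0). Sigma^2 cancels.
  numerator   = (1)*(-0.4) + (-0.4)*(-0.247) = -0.3012.
  denominator = (1)^2 + (-0.4)^2 + (-0.247)^2 = 1.221009.
  rho(1) = -0.3012 / 1.221009 = -0.2467.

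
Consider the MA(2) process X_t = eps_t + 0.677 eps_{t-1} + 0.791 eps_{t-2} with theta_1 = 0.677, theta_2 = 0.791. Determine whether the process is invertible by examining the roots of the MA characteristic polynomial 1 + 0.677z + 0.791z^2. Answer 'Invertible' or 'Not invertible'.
\text{Invertible}

The MA(q) characteristic polynomial is P(z) = 1 + 0.677z + 0.791z^2.
Invertibility requires all roots to lie outside the unit circle, i.e. |z| > 1 for every root.
Set 1 + (0.677) z + (0.791) z^2 = 0, i.e. a z^2 + b z + c = 0 with a = 0.791, b = 0.677, c = 1.
Discriminant D = b^2 - 4ac = (0.677)^2 - 4*(0.791)*1 = 0.458329 - (3.164) = -2.705671.
D < 0, so the roots are the complex-conjugate pair z = (-b +/- i sqrt(-D)) / (2a) = -0.4279 +/- 1.0398i.
For a conjugate pair |z|^2 = z * conj(z) = (product of roots) = c/a = 1/(0.791) = 1.264223, so |z| = sqrt(1.264223) = 1.1244 for both roots.
Moduli of all roots: 1.1244, 1.1244.
All moduli strictly greater than 1? Yes.
Verdict: Invertible.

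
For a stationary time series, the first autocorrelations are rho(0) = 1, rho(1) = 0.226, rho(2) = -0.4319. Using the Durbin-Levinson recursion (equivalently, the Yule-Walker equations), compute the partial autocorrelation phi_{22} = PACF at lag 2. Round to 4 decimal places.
\phi_{22} = -0.5090

The PACF at lag k is phi_{kk}, the last component of the solution
to the Yule-Walker system G_k phi = r_k where
  (G_k)_{ij} = rho(|i - j|), (r_k)_i = rho(i), i,j = 1..k.
Equivalently, Durbin-Levinson gives phi_{kk} iteratively:
  phi_{11} = rho(1)
  phi_{kk} = [rho(k) - sum_{j=1..k-1} phi_{k-1,j} rho(k-j)]
            / [1 - sum_{j=1..k-1} phi_{k-1,j} rho(j)],
  phi_{k,j} = phi_{k-1,j} - phi_{kk} phi_{k-1,k-j},  j = 1..k-1.
Step k = 1:
  phi_11 = rho(1) = 0.226.
Step k = 2:
  phi_22 = [rho(2) - phi_11 rho(1)] / [1 - phi_11 rho(1)] = [-0.4319 - (0.226)(0.226)] / [1 - (0.226)(0.226)]
         = -0.482976 / 0.948924 = -0.509.
Therefore phi_{22} = -0.5090.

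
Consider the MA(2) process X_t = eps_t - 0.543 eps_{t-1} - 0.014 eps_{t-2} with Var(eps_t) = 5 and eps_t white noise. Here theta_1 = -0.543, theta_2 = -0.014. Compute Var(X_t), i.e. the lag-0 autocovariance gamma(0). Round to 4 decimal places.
\gamma(0) = 6.4752

For an MA(q) process X_t = eps_t + sum_i theta_i eps_{t-i} with
Var(eps_t) = sigma^2, the variance is
  gamma(0) = sigma^2 * (1 + sum_i theta_i^2).
  sum_i theta_i^2 = (-0.543)^2 + (-0.014)^2 = 0.294849 + 0.000196 = 0.295045.
  gamma(0) = 5 * (1 + 0.295045) = 5 * 1.295045 = 6.475225, which rounds to 6.4752.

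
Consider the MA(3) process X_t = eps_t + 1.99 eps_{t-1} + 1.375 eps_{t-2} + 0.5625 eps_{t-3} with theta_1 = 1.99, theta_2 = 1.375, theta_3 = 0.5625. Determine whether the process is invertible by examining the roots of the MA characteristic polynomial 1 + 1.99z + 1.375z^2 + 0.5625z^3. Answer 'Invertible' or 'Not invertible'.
\text{Not invertible}

The MA(q) characteristic polynomial is P(z) = 1 + 1.99z + 1.375z^2 + 0.5625z^3.
Invertibility requires all roots to lie outside the unit circle, i.e. |z| > 1 for every root.
Degree 3: look for a simple real root z0 first, then factor out (1 - z/z0) and solve the remaining quadratic.
Testing z0 = -0.8: P(-0.8) = 1 + (1.99)(-0.8) + (1.375)(-0.8)^2 + (0.5625)(-0.8)^3
  = 1 + (-1.592) + (0.88) + (-0.288) = 0.  So z_0 = -0.8 is a root, |z_0| = 0.8.
Divide out the factor (1 + 1.25 z) = (1 - z/z0) (since 1/z0 = -1.25):
  P(z) = (1 + 1.25 z)(1 + (0.74) z + (0.45) z^2)
  [check: z-coef 0.74 - (-1.25) = 1.99; z^2-coef 0.45 - (-1.25)(0.74) = 1.375; z^3-coef -(-1.25)(0.45) = 0.5625.]
Remaining roots from the quadratic factor 1 + (0.74) z + (0.45) z^2:
  Set 1 + (0.74) z + (0.45) z^2 = 0, i.e. a z^2 + b z + c = 0 with a = 0.45, b = 0.74, c = 1.
  Discriminant D = b^2 - 4ac = (0.74)^2 - 4*(0.45)*1 = 0.5476 - (1.8) = -1.2524.
  D < 0, so the roots are the complex-conjugate pair z = (-b +/- i sqrt(-D)) / (2a) = -0.8222 +/- 1.2435i.
  For a conjugate pair |z|^2 = z * conj(z) = (product of roots) = c/a = 1/(0.45) = 2.222222, so |z| = sqrt(2.222222) = 1.4907 for both roots.
Moduli of all roots: 0.8000, 1.4907, 1.4907.
All moduli strictly greater than 1? No.
Verdict: Not invertible.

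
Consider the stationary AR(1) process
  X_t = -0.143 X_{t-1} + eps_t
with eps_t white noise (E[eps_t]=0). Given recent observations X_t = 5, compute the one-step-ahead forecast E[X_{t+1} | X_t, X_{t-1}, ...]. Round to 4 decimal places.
E[X_{t+1} \mid \mathcal F_t] = -0.7150

For an AR(p) model X_t = c + sum_i phi_i X_{t-i} + eps_t, the
one-step-ahead conditional mean is
  E[X_{t+1} | X_t, ...] = c + sum_i phi_i X_{t+1-i}.
Substitute known values:
  E[X_{t+1} | ...] = (-0.143) * (5)
                   = -0.7150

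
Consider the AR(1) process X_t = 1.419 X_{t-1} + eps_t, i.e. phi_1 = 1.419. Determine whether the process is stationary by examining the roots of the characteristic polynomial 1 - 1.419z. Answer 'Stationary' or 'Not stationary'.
\text{Not stationary}

The AR(p) characteristic polynomial is P(z) = 1 - 1.419z.
Stationarity requires all roots to lie outside the unit circle, i.e. |z| > 1 for every root.
This is linear in z: 1 + (-1.419) z = 0  =>  z = -1/(-1.419) = 0.704722,  |z| = 0.704722.
Moduli of all roots: 0.7047.
All moduli strictly greater than 1? No.
Verdict: Not stationary.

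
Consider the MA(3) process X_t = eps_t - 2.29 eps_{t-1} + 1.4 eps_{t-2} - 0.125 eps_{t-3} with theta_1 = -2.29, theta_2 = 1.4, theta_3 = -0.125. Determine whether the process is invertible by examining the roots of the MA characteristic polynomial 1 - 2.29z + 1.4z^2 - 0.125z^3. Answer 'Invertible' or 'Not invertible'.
\text{Not invertible}

The MA(q) characteristic polynomial is P(z) = 1 - 2.29z + 1.4z^2 - 0.125z^3.
Invertibility requires all roots to lie outside the unit circle, i.e. |z| > 1 for every root.
Degree 3: look for a simple real root z0 first, then factor out (1 - z/z0) and solve the remaining quadratic.
Testing z0 = 0.8: P(0.8) = 1 + (-2.29)(0.8) + (1.4)(0.8)^2 + (-0.125)(0.8)^3
  = 1 + (-1.832) + (0.896) + (-0.064) = 0.  So z_0 = 0.8 is a root, |z_0| = 0.8.
Divide out the factor (1 - 1.25 z) = (1 - z/z0) (since 1/z0 = 1.25):
  P(z) = (1 - 1.25 z)(1 + (-1.04) z + (0.1) z^2)
  [check: z-coef -1.04 - (1.25) = -2.29; z^2-coef 0.1 - (1.25)(-1.04) = 1.4; z^3-coef -(1.25)(0.1) = -0.125.]
Remaining roots from the quadratic factor 1 + (-1.04) z + (0.1) z^2:
  Set 1 + (-1.04) z + (0.1) z^2 = 0, i.e. a z^2 + b z + c = 0 with a = 0.1, b = -1.04, c = 1.
  Discriminant D = b^2 - 4ac = (-1.04)^2 - 4*(0.1)*1 = 1.0816 - (0.4) = 0.6816.
  D >= 0, so the roots are real: z = (-b +/- sqrt(D)) / (2a) = (1.04 +/- 0.825591) / (0.2).
    z_1 = (1.04 + 0.825591) / (0.2) = 9.328,   |z_1| = 9.328.
    z_2 = (1.04 - 0.825591) / (0.2) = 1.072,   |z_2| = 1.072.
Moduli of all roots: 0.8000, 9.3280, 1.0720.
All moduli strictly greater than 1? No.
Verdict: Not invertible.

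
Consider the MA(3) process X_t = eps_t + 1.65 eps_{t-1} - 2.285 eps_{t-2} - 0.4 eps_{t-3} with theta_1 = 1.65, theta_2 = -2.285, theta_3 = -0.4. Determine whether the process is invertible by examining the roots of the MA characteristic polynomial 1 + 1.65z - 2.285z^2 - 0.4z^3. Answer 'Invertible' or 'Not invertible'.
\text{Not invertible}

The MA(q) characteristic polynomial is P(z) = 1 + 1.65z - 2.285z^2 - 0.4z^3.
Invertibility requires all roots to lie outside the unit circle, i.e. |z| > 1 for every root.
Degree 3: look for a simple real root z0 first, then factor out (1 - z/z0) and solve the remaining quadratic.
Testing z0 = -0.4: P(-0.4) = 1 + (1.65)(-0.4) + (-2.285)(-0.4)^2 + (-0.4)(-0.4)^3
  = 1 + (-0.66) + (-0.3656) + (0.0256) = 0.  So z_0 = -0.4 is a root, |z_0| = 0.4.
Divide out the factor (1 + 2.5 z) = (1 - z/z0) (since 1/z0 = -2.5):
  P(z) = (1 + 2.5 z)(1 + (-0.85) z + (-0.16) z^2)
  [check: z-coef -0.85 - (-2.5) = 1.65; z^2-coef -0.16 - (-2.5)(-0.85) = -2.285; z^3-coef -(-2.5)(-0.16) = -0.4.]
Remaining roots from the quadratic factor 1 + (-0.85) z + (-0.16) z^2:
  Set 1 + (-0.85) z + (-0.16) z^2 = 0, i.e. a z^2 + b z + c = 0 with a = -0.16, b = -0.85, c = 1.
  Discriminant D = b^2 - 4ac = (-0.85)^2 - 4*(-0.16)*1 = 0.7225 - (-0.64) = 1.3625.
  D >= 0, so the roots are real: z = (-b +/- sqrt(D)) / (2a) = (0.85 +/- 1.167262) / (-0.32).
    z_1 = (0.85 + 1.167262) / (-0.32) = -6.3039,   |z_1| = 6.3039.
    z_2 = (0.85 - 1.167262) / (-0.32) = 0.9914,   |z_2| = 0.9914.
Moduli of all roots: 0.4000, 6.3039, 0.9914.
All moduli strictly greater than 1? No.
Verdict: Not invertible.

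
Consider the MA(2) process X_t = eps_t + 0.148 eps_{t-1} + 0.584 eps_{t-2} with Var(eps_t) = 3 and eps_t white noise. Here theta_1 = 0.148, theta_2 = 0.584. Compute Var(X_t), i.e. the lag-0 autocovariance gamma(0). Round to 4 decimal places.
\gamma(0) = 4.0889

For an MA(q) process X_t = eps_t + sum_i theta_i eps_{t-i} with
Var(eps_t) = sigma^2, the variance is
  gamma(0) = sigma^2 * (1 + sum_i theta_i^2).
  sum_i theta_i^2 = (0.148)^2 + (0.584)^2 = 0.021904 + 0.341056 = 0.36296.
  gamma(0) = 3 * (1 + 0.36296) = 3 * 1.36296 = 4.08888, which rounds to 4.0889.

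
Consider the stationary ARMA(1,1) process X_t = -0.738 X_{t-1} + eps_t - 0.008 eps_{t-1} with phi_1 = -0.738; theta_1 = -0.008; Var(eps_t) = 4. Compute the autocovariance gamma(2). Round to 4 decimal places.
\gamma(2) = 4.8648

Multiply the model equation by X_{t-k} and take expectations. With theta_0 = psi_0 = 1 and psi_j the MA(infinity) weights, this gives
  gamma(k) - sum_i phi_i gamma(k-i) = c_k,
  c_k = sigma^2 * sum_{j=k..q} theta_j psi_{j-k}   (c_k = 0 for k > q),
using gamma(-m) = gamma(m).
psi-weights needed (psi_j = theta_j + sum_i phi_i psi_{j-i}):
  psi_1 = theta_1 + phi_1 = -0.008 + (-0.738) = -0.746
Right-hand sides:
  c_0 = sigma^2 (1 + theta_1 psi_1) = 4 * (1 + (-0.008)(-0.746)) = 4 * 1.005968 = 4.023872
  c_1 = sigma^2 theta_1 = 4 * (-0.008) = -0.032
  c_2 = 0
Equations for k = 0 and k = 1 (AR order 1):
  gamma(0) = phi_1 gamma(1) + c_0
  gamma(1) = phi_1 gamma(0) + c_1
Substituting the second into the first: gamma(0) (1 - phi_1^2) = c_0 + phi_1 c_1, so
  gamma(0) = (c_0 + phi_1 c_1) / (1 - phi_1^2) = (4.023872 + (-0.738)(-0.032)) / (1 - (-0.738)^2) = 4.047488 / 0.455356 = 8.888623.
  gamma(1) = phi_1 gamma(0) + c_1 = (-0.738)(8.888623) + (-0.032) = -6.591804.
For k = 2 (> q): gamma(2) = phi_1 gamma(1) = (-0.738)(-6.591804) = 4.864751.
Therefore gamma(2) = 4.8648 (to 4 decimal places).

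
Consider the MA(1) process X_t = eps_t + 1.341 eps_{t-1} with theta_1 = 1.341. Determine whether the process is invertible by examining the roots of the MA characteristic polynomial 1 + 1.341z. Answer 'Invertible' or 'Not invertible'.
\text{Not invertible}

The MA(q) characteristic polynomial is P(z) = 1 + 1.341z.
Invertibility requires all roots to lie outside the unit circle, i.e. |z| > 1 for every root.
This is linear in z: 1 + (1.341) z = 0  =>  z = -1/(1.341) = -0.745712,  |z| = 0.745712.
Moduli of all roots: 0.7457.
All moduli strictly greater than 1? No.
Verdict: Not invertible.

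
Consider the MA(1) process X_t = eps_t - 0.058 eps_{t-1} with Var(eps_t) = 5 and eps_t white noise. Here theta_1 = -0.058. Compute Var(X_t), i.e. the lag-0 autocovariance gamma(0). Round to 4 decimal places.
\gamma(0) = 5.0168

For an MA(q) process X_t = eps_t + sum_i theta_i eps_{t-i} with
Var(eps_t) = sigma^2, the variance is
  gamma(0) = sigma^2 * (1 + sum_i theta_i^2).
  sum_i theta_i^2 = (-0.058)^2 = 0.003364.
  gamma(0) = 5 * (1 + 0.003364) = 5 * 1.003364 = 5.01682, which rounds to 5.0168.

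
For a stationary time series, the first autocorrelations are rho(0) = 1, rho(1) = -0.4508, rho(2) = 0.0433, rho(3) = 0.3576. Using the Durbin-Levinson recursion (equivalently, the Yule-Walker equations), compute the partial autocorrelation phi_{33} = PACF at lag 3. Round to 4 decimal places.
\phi_{33} = 0.3800

The PACF at lag k is phi_{kk}, the last component of the solution
to the Yule-Walker system G_k phi = r_k where
  (G_k)_{ij} = rho(|i - j|), (r_k)_i = rho(i), i,j = 1..k.
Equivalently, Durbin-Levinson gives phi_{kk} iteratively:
  phi_{11} = rho(1)
  phi_{kk} = [rho(k) - sum_{j=1..k-1} phi_{k-1,j} rho(k-j)]
            / [1 - sum_{j=1..k-1} phi_{k-1,j} rho(j)],
  phi_{k,j} = phi_{k-1,j} - phi_{kk} phi_{k-1,k-j},  j = 1..k-1.
Step k = 1:
  phi_11 = rho(1) = -0.4508.
Step k = 2:
  phi_22 = [rho(2) - phi_11 rho(1)] / [1 - phi_11 rho(1)] = [0.0433 - (-0.4508)(-0.4508)] / [1 - (-0.4508)(-0.4508)]
         = -0.15992064 / 0.79677936 = -0.200709.
  Update: phi_21 = phi_11 - phi_22 phi_11 = -0.4508 - (-0.200709)(-0.4508) = -0.54128.
Step k = 3:
  phi_33 = [rho(3) - phi_21 rho(2) - phi_22 rho(1)] / [1 - phi_21 rho(1) - phi_22 rho(2)]
    numerator   = 0.3576 - (-0.54128)(0.0433) - (-0.200709)(-0.4508) = 0.29055787
    denominator = 1 - (-0.54128)(-0.4508) - (-0.200709)(0.0433) = 0.76468188
  phi_33 = 0.29055787 / 0.76468188 = 0.38.
Therefore phi_{33} = 0.3800.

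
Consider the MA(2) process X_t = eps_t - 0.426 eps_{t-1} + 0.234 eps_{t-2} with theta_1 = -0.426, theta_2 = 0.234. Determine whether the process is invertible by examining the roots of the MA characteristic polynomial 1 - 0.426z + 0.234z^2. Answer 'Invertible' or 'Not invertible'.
\text{Invertible}

The MA(q) characteristic polynomial is P(z) = 1 - 0.426z + 0.234z^2.
Invertibility requires all roots to lie outside the unit circle, i.e. |z| > 1 for every root.
Set 1 + (-0.426) z + (0.234) z^2 = 0, i.e. a z^2 + b z + c = 0 with a = 0.234, b = -0.426, c = 1.
Discriminant D = b^2 - 4ac = (-0.426)^2 - 4*(0.234)*1 = 0.181476 - (0.936) = -0.754524.
D < 0, so the roots are the complex-conjugate pair z = (-b +/- i sqrt(-D)) / (2a) = 0.9103 +/- 1.8561i.
For a conjugate pair |z|^2 = z * conj(z) = (product of roots) = c/a = 1/(0.234) = 4.273504, so |z| = sqrt(4.273504) = 2.0672 for both roots.
Moduli of all roots: 2.0672, 2.0672.
All moduli strictly greater than 1? Yes.
Verdict: Invertible.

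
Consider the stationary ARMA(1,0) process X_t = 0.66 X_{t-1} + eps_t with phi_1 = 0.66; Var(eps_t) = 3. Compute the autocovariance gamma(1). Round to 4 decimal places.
\gamma(1) = 3.5082

Multiply the model equation by X_{t-k} and take expectations. With theta_0 = psi_0 = 1 and psi_j the MA(infinity) weights, this gives
  gamma(k) - sum_i phi_i gamma(k-i) = c_k,
  c_k = sigma^2 * sum_{j=k..q} theta_j psi_{j-k}   (c_k = 0 for k > q),
using gamma(-m) = gamma(m).
Pure AR (q = 0): c_0 = sigma^2 = 3, c_k = 0 for k >= 1.
Equations for k = 0 and k = 1 (AR order 1):
  gamma(0) = phi_1 gamma(1) + c_0
  gamma(1) = phi_1 gamma(0) + c_1
Substituting the second into the first: gamma(0) (1 - phi_1^2) = c_0 + phi_1 c_1, so
  gamma(0) = c_0 / (1 - phi_1^2) = 3 / (1 - (0.66)^2) = 3 / 0.5644 = 5.315379.
  gamma(1) = phi_1 gamma(0) = (0.66)(5.315379) = 3.50815.
Therefore gamma(1) = 3.5082 (to 4 decimal places).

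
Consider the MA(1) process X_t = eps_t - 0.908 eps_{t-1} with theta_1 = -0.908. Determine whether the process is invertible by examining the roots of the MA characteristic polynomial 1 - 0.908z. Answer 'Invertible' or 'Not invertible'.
\text{Invertible}

The MA(q) characteristic polynomial is P(z) = 1 - 0.908z.
Invertibility requires all roots to lie outside the unit circle, i.e. |z| > 1 for every root.
This is linear in z: 1 + (-0.908) z = 0  =>  z = -1/(-0.908) = 1.101322,  |z| = 1.101322.
Moduli of all roots: 1.1013.
All moduli strictly greater than 1? Yes.
Verdict: Invertible.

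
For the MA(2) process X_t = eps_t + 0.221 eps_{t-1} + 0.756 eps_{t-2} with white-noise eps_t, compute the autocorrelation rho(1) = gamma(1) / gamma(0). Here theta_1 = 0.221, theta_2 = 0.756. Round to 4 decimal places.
\rho(1) = 0.2395

For an MA(q) process with theta_0 = 1, the autocovariance is
  gamma(k) = sigma^2 * sum_{i=0..q-k} theta_i * theta_{i+k},
and rho(k) = gamma(k) / gamma(0). Sigma^2 cancels.
  numerator   = (1)*(0.221) + (0.221)*(0.756) = 0.388076.
  denominator = (1)^2 + (0.221)^2 + (0.756)^2 = 1.620377.
  rho(1) = 0.388076 / 1.620377 = 0.2395.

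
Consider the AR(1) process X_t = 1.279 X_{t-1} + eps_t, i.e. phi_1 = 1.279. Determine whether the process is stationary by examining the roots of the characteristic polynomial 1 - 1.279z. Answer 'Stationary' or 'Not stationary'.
\text{Not stationary}

The AR(p) characteristic polynomial is P(z) = 1 - 1.279z.
Stationarity requires all roots to lie outside the unit circle, i.e. |z| > 1 for every root.
This is linear in z: 1 + (-1.279) z = 0  =>  z = -1/(-1.279) = 0.781861,  |z| = 0.781861.
Moduli of all roots: 0.7819.
All moduli strictly greater than 1? No.
Verdict: Not stationary.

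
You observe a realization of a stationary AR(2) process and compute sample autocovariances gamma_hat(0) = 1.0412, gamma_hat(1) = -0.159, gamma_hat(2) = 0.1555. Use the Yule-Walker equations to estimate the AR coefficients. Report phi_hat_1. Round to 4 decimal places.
\hat\phi_{1} = -0.1330

The Yule-Walker equations for an AR(p) process read, in matrix form,
  Gamma_p phi = r_p,   with   (Gamma_p)_{ij} = gamma(|i - j|),
                       (r_p)_i = gamma(i),   i,j = 1..p.
Substitute the sample gammas (Toeplitz matrix and right-hand side of size 2):
  Gamma_p = [[1.0412, -0.159], [-0.159, 1.0412]]
  r_p     = [-0.159, 0.1555]
Written out:
  1.0412 phi_1 - 0.159 phi_2 = -0.159
  -0.159 phi_1 + 1.0412 phi_2 = 0.1555
Solve by Cramer's rule:
  det = gamma(0)^2 - gamma(1)^2 = (1.0412)^2 - (-0.159)^2 = 1.08409744 - 0.025281 = 1.05881644
  phi_hat_1 = [gamma(1) gamma(0) - gamma(1) gamma(2)] / det = [(-0.159)(1.0412) - (-0.159)(0.1555)] / 1.05881644 = -0.1408263 / 1.05881644 = -0.133
  phi_hat_2 = [gamma(0) gamma(2) - gamma(1)^2] / det = [(1.0412)(0.1555) - (-0.159)^2] / 1.05881644 = 0.1366256 / 1.05881644 = 0.129
So phi_hat = [-0.1330, 0.1290].
Therefore phi_hat_1 = -0.1330.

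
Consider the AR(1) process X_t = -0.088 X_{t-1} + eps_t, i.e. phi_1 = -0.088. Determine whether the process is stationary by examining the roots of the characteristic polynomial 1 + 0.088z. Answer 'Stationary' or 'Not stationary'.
\text{Stationary}

The AR(p) characteristic polynomial is P(z) = 1 + 0.088z.
Stationarity requires all roots to lie outside the unit circle, i.e. |z| > 1 for every root.
This is linear in z: 1 + (0.088) z = 0  =>  z = -1/(0.088) = -11.363636,  |z| = 11.363636.
Moduli of all roots: 11.3636.
All moduli strictly greater than 1? Yes.
Verdict: Stationary.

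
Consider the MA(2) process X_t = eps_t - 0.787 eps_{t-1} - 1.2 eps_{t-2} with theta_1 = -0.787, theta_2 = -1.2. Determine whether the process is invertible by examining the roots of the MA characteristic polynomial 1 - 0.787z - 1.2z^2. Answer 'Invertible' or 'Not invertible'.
\text{Not invertible}

The MA(q) characteristic polynomial is P(z) = 1 - 0.787z - 1.2z^2.
Invertibility requires all roots to lie outside the unit circle, i.e. |z| > 1 for every root.
Set 1 + (-0.787) z + (-1.2) z^2 = 0, i.e. a z^2 + b z + c = 0 with a = -1.2, b = -0.787, c = 1.
Discriminant D = b^2 - 4ac = (-0.787)^2 - 4*(-1.2)*1 = 0.619369 - (-4.8) = 5.419369.
D >= 0, so the roots are real: z = (-b +/- sqrt(D)) / (2a) = (0.787 +/- 2.327954) / (-2.4).
  z_1 = (0.787 + 2.327954) / (-2.4) = -1.2979,   |z_1| = 1.2979.
  z_2 = (0.787 - 2.327954) / (-2.4) = 0.6421,   |z_2| = 0.6421.
Moduli of all roots: 1.2979, 0.6421.
All moduli strictly greater than 1? No.
Verdict: Not invertible.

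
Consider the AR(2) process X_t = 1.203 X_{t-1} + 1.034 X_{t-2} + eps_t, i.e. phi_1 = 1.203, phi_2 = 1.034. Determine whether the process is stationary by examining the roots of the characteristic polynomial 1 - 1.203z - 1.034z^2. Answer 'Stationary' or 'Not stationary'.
\text{Not stationary}

The AR(p) characteristic polynomial is P(z) = 1 - 1.203z - 1.034z^2.
Stationarity requires all roots to lie outside the unit circle, i.e. |z| > 1 for every root.
Set 1 + (-1.203) z + (-1.034) z^2 = 0, i.e. a z^2 + b z + c = 0 with a = -1.034, b = -1.203, c = 1.
Discriminant D = b^2 - 4ac = (-1.203)^2 - 4*(-1.034)*1 = 1.447209 - (-4.136) = 5.583209.
D >= 0, so the roots are real: z = (-b +/- sqrt(D)) / (2a) = (1.203 +/- 2.362882) / (-2.068).
  z_1 = (1.203 + 2.362882) / (-2.068) = -1.7243,   |z_1| = 1.7243.
  z_2 = (1.203 - 2.362882) / (-2.068) = 0.5609,   |z_2| = 0.5609.
Moduli of all roots: 1.7243, 0.5609.
All moduli strictly greater than 1? No.
Verdict: Not stationary.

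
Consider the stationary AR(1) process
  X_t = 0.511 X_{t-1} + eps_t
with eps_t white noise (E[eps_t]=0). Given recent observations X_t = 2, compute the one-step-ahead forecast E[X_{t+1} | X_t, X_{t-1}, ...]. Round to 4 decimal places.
E[X_{t+1} \mid \mathcal F_t] = 1.0220

For an AR(p) model X_t = c + sum_i phi_i X_{t-i} + eps_t, the
one-step-ahead conditional mean is
  E[X_{t+1} | X_t, ...] = c + sum_i phi_i X_{t+1-i}.
Substitute known values:
  E[X_{t+1} | ...] = (0.511) * (2)
                   = 1.0220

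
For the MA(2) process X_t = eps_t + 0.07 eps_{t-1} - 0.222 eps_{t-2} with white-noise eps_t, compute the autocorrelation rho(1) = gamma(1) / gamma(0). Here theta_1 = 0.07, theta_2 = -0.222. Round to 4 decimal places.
\rho(1) = 0.0517

For an MA(q) process with theta_0 = 1, the autocovariance is
  gamma(k) = sigma^2 * sum_{i=0..q-k} theta_i * theta_{i+k},
and rho(k) = gamma(k) / gamma(0). Sigma^2 cancels.
  numerator   = (1)*(0.07) + (0.07)*(-0.222) = 0.05446.
  denominator = (1)^2 + (0.07)^2 + (-0.222)^2 = 1.054184.
  rho(1) = 0.05446 / 1.054184 = 0.0517.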